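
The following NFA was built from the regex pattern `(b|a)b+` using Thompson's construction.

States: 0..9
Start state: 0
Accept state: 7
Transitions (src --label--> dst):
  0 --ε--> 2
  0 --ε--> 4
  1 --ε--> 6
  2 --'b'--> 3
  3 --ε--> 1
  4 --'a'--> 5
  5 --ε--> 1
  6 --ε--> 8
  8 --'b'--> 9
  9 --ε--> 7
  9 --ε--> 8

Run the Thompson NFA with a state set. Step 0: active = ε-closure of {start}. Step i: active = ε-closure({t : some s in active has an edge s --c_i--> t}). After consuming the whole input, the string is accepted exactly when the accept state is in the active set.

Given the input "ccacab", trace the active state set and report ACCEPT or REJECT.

S₀ = ε-closure({0}) = {0,2,4}
'c' @ 1: {}  — dead — no transitions
rest 'cacab' ignored (set empty)
after full input: {}  (accept=7 not in)

Answer: REJECT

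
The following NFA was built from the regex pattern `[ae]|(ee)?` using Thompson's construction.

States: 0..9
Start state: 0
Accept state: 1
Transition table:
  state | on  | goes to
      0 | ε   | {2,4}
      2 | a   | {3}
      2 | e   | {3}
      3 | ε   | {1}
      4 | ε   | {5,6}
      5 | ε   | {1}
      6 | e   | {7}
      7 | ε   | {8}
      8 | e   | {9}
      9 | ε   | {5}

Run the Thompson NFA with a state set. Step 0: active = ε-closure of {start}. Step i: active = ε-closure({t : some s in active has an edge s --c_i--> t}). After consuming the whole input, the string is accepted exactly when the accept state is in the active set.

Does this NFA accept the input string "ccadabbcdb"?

Answer: REJECT

Derivation:
start: ε-closure({0}) = {0,1,2,4,5,6}
'c' @ 1: {}  — state set empty
rest 'cadabbcdb' ignored (set empty)
end set {} — state 1 not in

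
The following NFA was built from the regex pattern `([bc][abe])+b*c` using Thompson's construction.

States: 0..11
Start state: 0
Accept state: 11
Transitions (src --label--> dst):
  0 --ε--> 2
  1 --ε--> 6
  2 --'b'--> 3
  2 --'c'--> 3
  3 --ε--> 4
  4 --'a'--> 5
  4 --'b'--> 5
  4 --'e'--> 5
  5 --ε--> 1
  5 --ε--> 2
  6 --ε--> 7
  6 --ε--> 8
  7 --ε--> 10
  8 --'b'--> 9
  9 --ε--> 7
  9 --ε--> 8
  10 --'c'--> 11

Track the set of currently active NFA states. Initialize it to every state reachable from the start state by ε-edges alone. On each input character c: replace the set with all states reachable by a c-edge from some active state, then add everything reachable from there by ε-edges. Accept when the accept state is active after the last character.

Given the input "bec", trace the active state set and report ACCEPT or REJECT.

S₀ = ε-closure({0}) = {0,2}
'b' @ 1: {3,4}
'e' @ 2: {1,2,5,6,7,8,10}
'c' @ 3: {3,4,11}  [accepting]
after full input: {3,4,11}  (accept=11 in)

Answer: ACCEPT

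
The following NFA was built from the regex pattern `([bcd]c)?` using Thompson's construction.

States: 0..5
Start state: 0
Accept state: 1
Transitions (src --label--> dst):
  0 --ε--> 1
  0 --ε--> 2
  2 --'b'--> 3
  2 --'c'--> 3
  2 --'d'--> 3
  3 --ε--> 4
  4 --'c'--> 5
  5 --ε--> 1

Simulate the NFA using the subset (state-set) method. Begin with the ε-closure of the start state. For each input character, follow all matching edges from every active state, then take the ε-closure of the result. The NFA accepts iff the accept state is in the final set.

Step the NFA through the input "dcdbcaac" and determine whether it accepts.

Answer: REJECT

Derivation:
S₀ = ε-closure({0}) = {0,1,2}
'd' @ 1: {3,4}
'c' @ 2: {1,5}  [accepting]
'd' @ 3: {}  — no active states
rest 'bcaac' ignored (set empty)
after full input: {}  (accept=1 not in)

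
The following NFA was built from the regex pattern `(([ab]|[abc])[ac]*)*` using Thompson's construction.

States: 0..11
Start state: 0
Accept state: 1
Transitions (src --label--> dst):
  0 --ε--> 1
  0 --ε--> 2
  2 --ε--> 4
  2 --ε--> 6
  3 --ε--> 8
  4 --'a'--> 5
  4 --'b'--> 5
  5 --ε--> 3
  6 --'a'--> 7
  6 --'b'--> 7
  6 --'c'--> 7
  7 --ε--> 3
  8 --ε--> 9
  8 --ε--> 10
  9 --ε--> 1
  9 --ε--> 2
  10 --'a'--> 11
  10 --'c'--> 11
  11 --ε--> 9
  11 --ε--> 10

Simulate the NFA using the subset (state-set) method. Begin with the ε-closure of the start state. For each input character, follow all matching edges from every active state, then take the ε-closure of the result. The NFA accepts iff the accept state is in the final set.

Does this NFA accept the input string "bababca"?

S₀ = ε-closure({0}) = {0,1,2,4,6}
'b' @ 1: {1,2,3,4,5,6,7,8,9,10}  ✓accept
'a' @ 2: {1,2,3,4,5,6,7,8,9,10,11}  ✓accept
'b' @ 3: {1,2,3,4,5,6,7,8,9,10}  ✓accept
'a' @ 4: {1,2,3,4,5,6,7,8,9,10,11}  ✓accept
'b' @ 5: {1,2,3,4,5,6,7,8,9,10}  ✓accept
'c' @ 6: {1,2,3,4,6,7,8,9,10,11}  ✓accept
'a' @ 7: {1,2,3,4,5,6,7,8,9,10,11}  ✓accept
final: {1,2,3,4,5,6,7,8,9,10,11}; accept 1 in set

Answer: ACCEPT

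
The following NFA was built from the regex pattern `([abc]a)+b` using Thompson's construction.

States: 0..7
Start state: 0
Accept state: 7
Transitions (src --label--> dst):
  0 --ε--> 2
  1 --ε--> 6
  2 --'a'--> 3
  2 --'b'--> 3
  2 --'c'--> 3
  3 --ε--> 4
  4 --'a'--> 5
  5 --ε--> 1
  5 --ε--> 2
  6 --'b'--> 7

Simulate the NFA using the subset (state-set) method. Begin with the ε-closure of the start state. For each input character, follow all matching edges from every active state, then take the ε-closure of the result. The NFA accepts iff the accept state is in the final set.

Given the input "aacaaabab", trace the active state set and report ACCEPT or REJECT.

Answer: ACCEPT

Steps:
start: ε-closure({0}) = {0,2}
'a' @ 1: {3,4}
'a' @ 2: {1,2,5,6}
'c' @ 3: {3,4}
'a' @ 4: {1,2,5,6}
'a' @ 5: {3,4}
'a' @ 6: {1,2,5,6}
'b' @ 7: {3,4,7}  (accept∈set)
'a' @ 8: {1,2,5,6}
'b' @ 9: {3,4,7}  (accept∈set)
after full input: {3,4,7}  (accept=7 in)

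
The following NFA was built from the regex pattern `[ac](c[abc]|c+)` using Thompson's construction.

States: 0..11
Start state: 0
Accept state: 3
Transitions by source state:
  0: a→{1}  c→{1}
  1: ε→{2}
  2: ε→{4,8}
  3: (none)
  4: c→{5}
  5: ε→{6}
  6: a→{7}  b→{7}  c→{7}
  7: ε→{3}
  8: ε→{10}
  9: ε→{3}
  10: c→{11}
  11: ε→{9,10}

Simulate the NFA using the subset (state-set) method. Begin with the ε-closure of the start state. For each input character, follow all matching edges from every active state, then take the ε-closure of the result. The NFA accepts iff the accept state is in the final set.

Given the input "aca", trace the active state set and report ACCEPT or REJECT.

S₀ = ε-closure({0}) = {0}
'a' @ 1: {1,2,4,8,10}
'c' @ 2: {3,5,6,9,10,11}  (accept∈set)
'a' @ 3: {3,7}  (accept∈set)
end set {3,7} — state 3 in

Answer: ACCEPT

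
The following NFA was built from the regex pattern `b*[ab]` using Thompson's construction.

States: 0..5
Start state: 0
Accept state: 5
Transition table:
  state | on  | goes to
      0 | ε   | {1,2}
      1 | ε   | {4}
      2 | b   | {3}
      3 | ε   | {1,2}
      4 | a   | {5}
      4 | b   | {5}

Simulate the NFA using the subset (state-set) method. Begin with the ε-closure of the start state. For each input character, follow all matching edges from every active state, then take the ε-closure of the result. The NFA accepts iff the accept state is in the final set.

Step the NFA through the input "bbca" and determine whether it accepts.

Answer: REJECT

Derivation:
S₀ = ε-closure({0}) = {0,1,2,4}
'b' @ 1: {1,2,3,4,5}  (accept∈set)
'b' @ 2: {1,2,3,4,5}  (accept∈set)
'c' @ 3: {}  — no active states
rest 'a' ignored (set empty)
end set {} — state 5 not in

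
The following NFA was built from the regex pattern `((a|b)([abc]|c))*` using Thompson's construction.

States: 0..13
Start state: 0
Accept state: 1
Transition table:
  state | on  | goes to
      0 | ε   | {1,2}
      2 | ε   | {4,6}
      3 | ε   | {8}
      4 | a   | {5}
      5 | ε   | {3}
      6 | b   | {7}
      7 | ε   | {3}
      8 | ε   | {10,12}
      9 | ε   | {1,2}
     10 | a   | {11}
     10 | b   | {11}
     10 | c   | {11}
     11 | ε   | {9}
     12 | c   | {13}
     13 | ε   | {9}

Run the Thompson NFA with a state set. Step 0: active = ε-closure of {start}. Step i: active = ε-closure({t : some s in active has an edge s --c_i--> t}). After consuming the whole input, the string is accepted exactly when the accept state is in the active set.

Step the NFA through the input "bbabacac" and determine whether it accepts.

S₀ = ε-closure({0}) = {0,1,2,4,6}
'b' @ 1: {3,7,8,10,12}
'b' @ 2: {1,2,4,6,9,11}  [accepting]
'a' @ 3: {3,5,8,10,12}
'b' @ 4: {1,2,4,6,9,11}  [accepting]
'a' @ 5: {3,5,8,10,12}
'c' @ 6: {1,2,4,6,9,11,13}  [accepting]
'a' @ 7: {3,5,8,10,12}
'c' @ 8: {1,2,4,6,9,11,13}  [accepting]
final: {1,2,4,6,9,11,13}; accept 1 in set

Answer: ACCEPT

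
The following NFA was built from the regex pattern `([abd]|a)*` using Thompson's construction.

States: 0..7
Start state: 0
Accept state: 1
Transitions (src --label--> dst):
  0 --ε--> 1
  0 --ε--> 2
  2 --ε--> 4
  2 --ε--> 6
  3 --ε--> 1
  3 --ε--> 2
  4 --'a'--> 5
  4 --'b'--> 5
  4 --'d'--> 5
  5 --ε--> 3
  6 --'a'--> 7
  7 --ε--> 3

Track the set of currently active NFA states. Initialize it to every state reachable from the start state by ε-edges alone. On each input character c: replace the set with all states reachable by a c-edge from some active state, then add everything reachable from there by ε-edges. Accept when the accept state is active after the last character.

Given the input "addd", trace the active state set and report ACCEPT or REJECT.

start: ε-closure({0}) = {0,1,2,4,6}
'a' @ 1: {1,2,3,4,5,6,7}  ✓accept
'd' @ 2: {1,2,3,4,5,6}  ✓accept
'd' @ 3: {1,2,3,4,5,6}  ✓accept
'd' @ 4: {1,2,3,4,5,6}  ✓accept
final: {1,2,3,4,5,6}; accept 1 in set

Answer: ACCEPT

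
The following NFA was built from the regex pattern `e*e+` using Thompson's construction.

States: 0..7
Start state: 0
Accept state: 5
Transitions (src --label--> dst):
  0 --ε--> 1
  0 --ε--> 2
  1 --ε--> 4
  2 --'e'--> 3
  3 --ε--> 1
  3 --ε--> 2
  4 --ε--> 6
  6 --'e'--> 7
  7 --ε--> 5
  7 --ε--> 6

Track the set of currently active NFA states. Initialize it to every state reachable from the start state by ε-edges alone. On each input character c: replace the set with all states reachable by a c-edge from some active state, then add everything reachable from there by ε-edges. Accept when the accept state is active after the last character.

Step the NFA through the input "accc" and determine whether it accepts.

Answer: REJECT

Derivation:
initial (ε-close {0}): {0,1,2,4,6}
'a' @ 1: {}  — dead — no transitions
rest 'ccc' ignored (set empty)
after full input: {}  (accept=5 not in)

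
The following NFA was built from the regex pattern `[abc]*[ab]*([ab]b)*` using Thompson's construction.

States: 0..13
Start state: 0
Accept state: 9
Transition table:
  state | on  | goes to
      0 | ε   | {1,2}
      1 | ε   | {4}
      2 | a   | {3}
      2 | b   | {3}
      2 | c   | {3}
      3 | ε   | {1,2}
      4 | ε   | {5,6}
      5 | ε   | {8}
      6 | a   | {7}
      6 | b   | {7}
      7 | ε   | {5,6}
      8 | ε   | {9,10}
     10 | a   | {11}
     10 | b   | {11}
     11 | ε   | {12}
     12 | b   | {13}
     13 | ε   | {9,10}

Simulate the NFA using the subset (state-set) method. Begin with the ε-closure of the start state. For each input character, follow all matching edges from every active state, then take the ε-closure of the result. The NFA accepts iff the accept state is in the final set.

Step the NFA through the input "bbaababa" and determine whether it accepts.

S₀ = ε-closure({0}) = {0,1,2,4,5,6,8,9,10}
'b' @ 1: {1,2,3,4,5,6,7,8,9,10,11,12}  [accepting]
'b' @ 2: {1,2,3,4,5,6,7,8,9,10,11,12,13}  [accepting]
'a' @ 3: {1,2,3,4,5,6,7,8,9,10,11,12}  [accepting]
'a' @ 4: {1,2,3,4,5,6,7,8,9,10,11,12}  [accepting]
'b' @ 5: {1,2,3,4,5,6,7,8,9,10,11,12,13}  [accepting]
'a' @ 6: {1,2,3,4,5,6,7,8,9,10,11,12}  [accepting]
'b' @ 7: {1,2,3,4,5,6,7,8,9,10,11,12,13}  [accepting]
'a' @ 8: {1,2,3,4,5,6,7,8,9,10,11,12}  [accepting]
after full input: {1,2,3,4,5,6,7,8,9,10,11,12}  (accept=9 in)

Answer: ACCEPT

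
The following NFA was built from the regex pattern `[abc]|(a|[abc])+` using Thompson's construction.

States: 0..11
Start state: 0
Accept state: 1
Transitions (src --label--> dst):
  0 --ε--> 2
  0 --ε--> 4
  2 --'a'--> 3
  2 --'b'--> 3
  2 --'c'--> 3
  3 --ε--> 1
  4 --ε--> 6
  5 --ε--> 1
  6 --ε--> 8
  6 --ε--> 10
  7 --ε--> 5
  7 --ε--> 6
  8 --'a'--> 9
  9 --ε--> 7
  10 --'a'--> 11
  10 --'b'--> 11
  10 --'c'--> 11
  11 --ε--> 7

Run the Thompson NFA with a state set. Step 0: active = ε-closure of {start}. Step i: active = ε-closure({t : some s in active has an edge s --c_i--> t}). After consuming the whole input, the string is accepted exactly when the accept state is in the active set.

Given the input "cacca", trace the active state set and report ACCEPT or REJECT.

S₀ = ε-closure({0}) = {0,2,4,6,8,10}
'c' @ 1: {1,3,5,6,7,8,10,11}  [accepting]
'a' @ 2: {1,5,6,7,8,9,10,11}  [accepting]
'c' @ 3: {1,5,6,7,8,10,11}  [accepting]
'c' @ 4: {1,5,6,7,8,10,11}  [accepting]
'a' @ 5: {1,5,6,7,8,9,10,11}  [accepting]
after full input: {1,5,6,7,8,9,10,11}  (accept=1 in)

Answer: ACCEPT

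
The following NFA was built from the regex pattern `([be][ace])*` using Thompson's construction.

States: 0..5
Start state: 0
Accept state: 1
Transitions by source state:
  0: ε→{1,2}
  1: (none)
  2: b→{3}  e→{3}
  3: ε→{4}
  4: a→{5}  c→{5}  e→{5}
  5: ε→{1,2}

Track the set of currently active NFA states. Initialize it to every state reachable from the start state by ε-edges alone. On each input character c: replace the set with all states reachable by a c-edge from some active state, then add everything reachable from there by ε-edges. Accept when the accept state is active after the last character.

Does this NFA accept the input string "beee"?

Answer: ACCEPT

Steps:
initial (ε-close {0}): {0,1,2}
'b' @ 1: {3,4}
'e' @ 2: {1,2,5}  ✓accept
'e' @ 3: {3,4}
'e' @ 4: {1,2,5}  ✓accept
end set {1,2,5} — state 1 in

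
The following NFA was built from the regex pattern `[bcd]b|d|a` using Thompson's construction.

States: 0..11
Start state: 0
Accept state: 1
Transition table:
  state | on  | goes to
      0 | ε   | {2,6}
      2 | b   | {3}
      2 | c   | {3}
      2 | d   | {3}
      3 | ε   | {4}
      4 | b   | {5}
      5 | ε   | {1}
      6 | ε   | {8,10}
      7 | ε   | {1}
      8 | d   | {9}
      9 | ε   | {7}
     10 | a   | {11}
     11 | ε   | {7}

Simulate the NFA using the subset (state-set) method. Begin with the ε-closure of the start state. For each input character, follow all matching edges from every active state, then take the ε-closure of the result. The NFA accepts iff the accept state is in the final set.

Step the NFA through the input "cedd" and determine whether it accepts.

S₀ = ε-closure({0}) = {0,2,6,8,10}
'c' @ 1: {3,4}
'e' @ 2: {}  — dead — no transitions
rest 'dd' ignored (set empty)
final: {}; accept 1 not in set

Answer: REJECT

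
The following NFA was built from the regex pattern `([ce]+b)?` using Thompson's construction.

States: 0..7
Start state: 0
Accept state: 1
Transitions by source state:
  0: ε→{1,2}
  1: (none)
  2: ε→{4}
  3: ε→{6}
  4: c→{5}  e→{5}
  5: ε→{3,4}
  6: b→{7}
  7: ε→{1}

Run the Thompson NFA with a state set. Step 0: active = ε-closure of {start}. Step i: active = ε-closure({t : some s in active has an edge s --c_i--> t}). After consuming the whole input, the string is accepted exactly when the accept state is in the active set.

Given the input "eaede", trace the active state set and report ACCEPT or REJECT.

Answer: REJECT

Trace:
S₀ = ε-closure({0}) = {0,1,2,4}
'e' @ 1: {3,4,5,6}
'a' @ 2: {}  — dead — no transitions
rest 'ede' ignored (set empty)
final: {}; accept 1 not in set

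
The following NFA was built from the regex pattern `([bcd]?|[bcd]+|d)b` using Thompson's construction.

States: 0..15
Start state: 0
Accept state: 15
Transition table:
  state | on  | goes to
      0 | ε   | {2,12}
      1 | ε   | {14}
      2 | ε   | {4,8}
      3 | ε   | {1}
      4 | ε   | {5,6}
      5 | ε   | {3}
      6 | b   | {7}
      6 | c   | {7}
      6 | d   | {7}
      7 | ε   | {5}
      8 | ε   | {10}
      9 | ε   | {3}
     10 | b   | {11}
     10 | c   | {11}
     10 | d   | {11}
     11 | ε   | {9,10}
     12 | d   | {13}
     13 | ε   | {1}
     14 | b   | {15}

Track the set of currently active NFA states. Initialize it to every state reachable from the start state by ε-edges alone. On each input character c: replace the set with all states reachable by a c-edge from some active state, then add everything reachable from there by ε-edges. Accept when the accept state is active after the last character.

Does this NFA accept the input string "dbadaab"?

S₀ = ε-closure({0}) = {0,1,2,3,4,5,6,8,10,12,14}
'd' @ 1: {1,3,5,7,9,10,11,13,14}
'b' @ 2: {1,3,9,10,11,14,15}  [accepting]
'a' @ 3: {}  — no active states
rest 'daab' ignored (set empty)
after full input: {}  (accept=15 not in)

Answer: REJECT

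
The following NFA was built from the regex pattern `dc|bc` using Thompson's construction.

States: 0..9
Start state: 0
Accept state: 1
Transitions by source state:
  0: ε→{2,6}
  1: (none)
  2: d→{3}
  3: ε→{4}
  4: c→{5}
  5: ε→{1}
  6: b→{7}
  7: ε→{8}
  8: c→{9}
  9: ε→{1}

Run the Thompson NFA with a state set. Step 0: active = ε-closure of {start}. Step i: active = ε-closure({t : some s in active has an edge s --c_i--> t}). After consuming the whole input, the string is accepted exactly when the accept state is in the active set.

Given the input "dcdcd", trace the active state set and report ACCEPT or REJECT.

start: ε-closure({0}) = {0,2,6}
'd' @ 1: {3,4}
'c' @ 2: {1,5}  ✓accept
'd' @ 3: {}  — no active states
rest 'cd' ignored (set empty)
after full input: {}  (accept=1 not in)

Answer: REJECT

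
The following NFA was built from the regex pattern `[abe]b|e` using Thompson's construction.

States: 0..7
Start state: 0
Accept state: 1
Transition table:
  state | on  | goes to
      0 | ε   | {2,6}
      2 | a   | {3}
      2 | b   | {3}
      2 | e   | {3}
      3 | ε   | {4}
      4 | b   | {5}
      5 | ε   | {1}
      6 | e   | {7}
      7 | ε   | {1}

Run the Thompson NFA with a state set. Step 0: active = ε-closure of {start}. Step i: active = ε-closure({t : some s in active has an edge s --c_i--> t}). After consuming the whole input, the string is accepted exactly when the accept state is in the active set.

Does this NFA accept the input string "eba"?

start: ε-closure({0}) = {0,2,6}
'e' @ 1: {1,3,4,7}  [accepting]
'b' @ 2: {1,5}  [accepting]
'a' @ 3: {}  — dead — no transitions
end set {} — state 1 not in

Answer: REJECT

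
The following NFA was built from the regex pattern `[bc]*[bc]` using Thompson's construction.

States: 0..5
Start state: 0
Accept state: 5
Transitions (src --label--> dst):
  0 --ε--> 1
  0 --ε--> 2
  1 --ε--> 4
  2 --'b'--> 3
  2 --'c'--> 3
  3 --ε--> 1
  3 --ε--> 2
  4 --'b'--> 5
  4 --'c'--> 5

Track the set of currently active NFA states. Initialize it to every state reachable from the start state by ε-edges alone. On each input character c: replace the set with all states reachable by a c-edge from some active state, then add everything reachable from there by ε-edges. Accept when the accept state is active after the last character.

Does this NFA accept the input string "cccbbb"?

S₀ = ε-closure({0}) = {0,1,2,4}
'c' @ 1: {1,2,3,4,5}  [accepting]
'c' @ 2: {1,2,3,4,5}  [accepting]
'c' @ 3: {1,2,3,4,5}  [accepting]
'b' @ 4: {1,2,3,4,5}  [accepting]
'b' @ 5: {1,2,3,4,5}  [accepting]
'b' @ 6: {1,2,3,4,5}  [accepting]
after full input: {1,2,3,4,5}  (accept=5 in)

Answer: ACCEPT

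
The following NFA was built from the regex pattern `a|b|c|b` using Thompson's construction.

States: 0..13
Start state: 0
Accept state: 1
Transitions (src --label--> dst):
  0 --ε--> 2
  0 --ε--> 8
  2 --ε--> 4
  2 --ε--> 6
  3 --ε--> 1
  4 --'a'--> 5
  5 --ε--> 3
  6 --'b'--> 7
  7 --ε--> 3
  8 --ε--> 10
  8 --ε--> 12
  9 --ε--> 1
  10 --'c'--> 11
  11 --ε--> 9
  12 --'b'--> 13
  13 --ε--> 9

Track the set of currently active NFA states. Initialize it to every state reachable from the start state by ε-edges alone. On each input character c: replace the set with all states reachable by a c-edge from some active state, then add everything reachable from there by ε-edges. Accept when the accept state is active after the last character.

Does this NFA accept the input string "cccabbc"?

Answer: REJECT

Trace:
S₀ = ε-closure({0}) = {0,2,4,6,8,10,12}
'c' @ 1: {1,9,11}  (accept∈set)
'c' @ 2: {}  — state set empty
rest 'cabbc' ignored (set empty)
final: {}; accept 1 not in set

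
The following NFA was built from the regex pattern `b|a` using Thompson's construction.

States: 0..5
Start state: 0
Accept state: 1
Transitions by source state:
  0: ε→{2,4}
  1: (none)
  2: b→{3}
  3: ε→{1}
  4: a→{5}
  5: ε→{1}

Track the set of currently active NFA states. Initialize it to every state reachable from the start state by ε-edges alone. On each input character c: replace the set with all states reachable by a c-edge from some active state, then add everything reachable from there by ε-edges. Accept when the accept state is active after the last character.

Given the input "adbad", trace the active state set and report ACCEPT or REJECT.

Answer: REJECT

Trace:
start: ε-closure({0}) = {0,2,4}
'a' @ 1: {1,5}  ✓accept
'd' @ 2: {}  — no active states
rest 'bad' ignored (set empty)
after full input: {}  (accept=1 not in)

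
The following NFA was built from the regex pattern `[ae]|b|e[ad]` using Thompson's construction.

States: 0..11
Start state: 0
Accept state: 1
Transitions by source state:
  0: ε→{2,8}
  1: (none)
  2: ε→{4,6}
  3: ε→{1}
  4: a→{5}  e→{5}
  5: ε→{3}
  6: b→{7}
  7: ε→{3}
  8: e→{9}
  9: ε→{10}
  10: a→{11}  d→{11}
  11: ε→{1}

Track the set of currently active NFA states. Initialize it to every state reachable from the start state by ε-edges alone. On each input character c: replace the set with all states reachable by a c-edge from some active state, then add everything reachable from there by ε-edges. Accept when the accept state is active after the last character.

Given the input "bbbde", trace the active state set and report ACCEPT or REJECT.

start: ε-closure({0}) = {0,2,4,6,8}
'b' @ 1: {1,3,7}  (accept∈set)
'b' @ 2: {}  — no active states
rest 'bde' ignored (set empty)
after full input: {}  (accept=1 not in)

Answer: REJECT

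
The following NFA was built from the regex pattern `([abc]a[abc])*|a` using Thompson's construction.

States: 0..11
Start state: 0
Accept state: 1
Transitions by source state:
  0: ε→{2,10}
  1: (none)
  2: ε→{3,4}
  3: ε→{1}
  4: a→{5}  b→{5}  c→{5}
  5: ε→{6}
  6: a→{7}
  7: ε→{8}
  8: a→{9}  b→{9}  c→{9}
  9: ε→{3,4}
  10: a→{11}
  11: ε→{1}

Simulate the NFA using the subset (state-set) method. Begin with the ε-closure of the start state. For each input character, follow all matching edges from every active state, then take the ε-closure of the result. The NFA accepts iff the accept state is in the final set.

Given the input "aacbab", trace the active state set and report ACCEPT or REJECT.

Answer: ACCEPT

Derivation:
initial (ε-close {0}): {0,1,2,3,4,10}
'a' @ 1: {1,5,6,11}  (accept∈set)
'a' @ 2: {7,8}
'c' @ 3: {1,3,4,9}  (accept∈set)
'b' @ 4: {5,6}
'a' @ 5: {7,8}
'b' @ 6: {1,3,4,9}  (accept∈set)
final: {1,3,4,9}; accept 1 in set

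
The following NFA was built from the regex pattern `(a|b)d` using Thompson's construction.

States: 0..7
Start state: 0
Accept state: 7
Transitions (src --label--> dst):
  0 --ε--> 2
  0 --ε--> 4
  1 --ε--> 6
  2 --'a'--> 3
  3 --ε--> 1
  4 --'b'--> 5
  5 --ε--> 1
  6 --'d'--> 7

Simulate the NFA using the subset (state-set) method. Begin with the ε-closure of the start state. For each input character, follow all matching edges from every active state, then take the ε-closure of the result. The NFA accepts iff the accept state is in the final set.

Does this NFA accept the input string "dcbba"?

Answer: REJECT

Steps:
S₀ = ε-closure({0}) = {0,2,4}
'd' @ 1: {}  — no active states
rest 'cbba' ignored (set empty)
after full input: {}  (accept=7 not in)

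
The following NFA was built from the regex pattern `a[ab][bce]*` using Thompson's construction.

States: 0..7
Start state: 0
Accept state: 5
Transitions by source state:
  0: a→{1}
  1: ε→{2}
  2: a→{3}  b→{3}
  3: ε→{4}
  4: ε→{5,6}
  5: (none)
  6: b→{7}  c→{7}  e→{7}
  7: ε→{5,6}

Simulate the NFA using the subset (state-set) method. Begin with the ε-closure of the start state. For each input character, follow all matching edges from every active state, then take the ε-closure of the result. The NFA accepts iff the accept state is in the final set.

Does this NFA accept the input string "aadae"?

S₀ = ε-closure({0}) = {0}
'a' @ 1: {1,2}
'a' @ 2: {3,4,5,6}  (accept∈set)
'd' @ 3: {}  — state set empty
rest 'ae' ignored (set empty)
final: {}; accept 5 not in set

Answer: REJECT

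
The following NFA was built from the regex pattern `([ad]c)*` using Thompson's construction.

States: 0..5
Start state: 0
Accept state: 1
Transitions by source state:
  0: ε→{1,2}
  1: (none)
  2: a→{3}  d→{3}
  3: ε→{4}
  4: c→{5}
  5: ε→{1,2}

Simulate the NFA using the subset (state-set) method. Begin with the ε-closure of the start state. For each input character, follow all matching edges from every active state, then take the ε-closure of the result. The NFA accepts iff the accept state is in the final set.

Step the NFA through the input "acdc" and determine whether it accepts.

initial (ε-close {0}): {0,1,2}
'a' @ 1: {3,4}
'c' @ 2: {1,2,5}  (accept∈set)
'd' @ 3: {3,4}
'c' @ 4: {1,2,5}  (accept∈set)
final: {1,2,5}; accept 1 in set

Answer: ACCEPT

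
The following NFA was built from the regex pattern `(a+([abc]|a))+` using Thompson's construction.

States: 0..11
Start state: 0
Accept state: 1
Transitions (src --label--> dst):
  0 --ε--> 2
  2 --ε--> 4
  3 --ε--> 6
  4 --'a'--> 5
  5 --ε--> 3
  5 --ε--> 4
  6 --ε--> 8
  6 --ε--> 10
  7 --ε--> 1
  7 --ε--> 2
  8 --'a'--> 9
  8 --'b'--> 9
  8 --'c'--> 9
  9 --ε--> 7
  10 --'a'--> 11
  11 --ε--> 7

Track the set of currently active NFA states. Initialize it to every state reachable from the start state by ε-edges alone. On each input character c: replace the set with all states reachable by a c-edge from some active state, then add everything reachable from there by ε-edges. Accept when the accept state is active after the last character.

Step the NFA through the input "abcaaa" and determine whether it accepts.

Answer: REJECT

Steps:
start: ε-closure({0}) = {0,2,4}
'a' @ 1: {3,4,5,6,8,10}
'b' @ 2: {1,2,4,7,9}  (accept∈set)
'c' @ 3: {}  — dead — no transitions
rest 'aaa' ignored (set empty)
final: {}; accept 1 not in set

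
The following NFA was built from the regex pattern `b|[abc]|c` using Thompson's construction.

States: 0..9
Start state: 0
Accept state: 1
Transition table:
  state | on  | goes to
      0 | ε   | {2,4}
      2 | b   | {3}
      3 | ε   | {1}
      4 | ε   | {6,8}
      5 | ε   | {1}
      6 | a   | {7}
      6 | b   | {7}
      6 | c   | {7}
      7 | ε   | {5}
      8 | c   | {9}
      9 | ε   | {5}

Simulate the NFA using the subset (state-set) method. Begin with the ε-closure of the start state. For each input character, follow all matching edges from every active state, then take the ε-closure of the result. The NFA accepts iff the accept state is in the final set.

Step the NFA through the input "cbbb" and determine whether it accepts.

start: ε-closure({0}) = {0,2,4,6,8}
'c' @ 1: {1,5,7,9}  ✓accept
'b' @ 2: {}  — state set empty
rest 'bb' ignored (set empty)
final: {}; accept 1 not in set

Answer: REJECT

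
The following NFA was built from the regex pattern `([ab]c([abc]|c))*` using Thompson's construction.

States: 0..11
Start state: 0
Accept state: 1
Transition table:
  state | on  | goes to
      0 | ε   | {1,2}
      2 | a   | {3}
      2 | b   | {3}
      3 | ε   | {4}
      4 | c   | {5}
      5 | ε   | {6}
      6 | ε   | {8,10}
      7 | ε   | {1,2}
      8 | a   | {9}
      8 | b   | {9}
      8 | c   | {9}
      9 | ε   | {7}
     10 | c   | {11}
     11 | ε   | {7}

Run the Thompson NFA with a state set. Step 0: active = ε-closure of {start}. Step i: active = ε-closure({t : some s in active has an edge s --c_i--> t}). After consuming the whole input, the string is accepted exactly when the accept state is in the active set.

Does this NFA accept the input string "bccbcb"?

initial (ε-close {0}): {0,1,2}
'b' @ 1: {3,4}
'c' @ 2: {5,6,8,10}
'c' @ 3: {1,2,7,9,11}  (accept∈set)
'b' @ 4: {3,4}
'c' @ 5: {5,6,8,10}
'b' @ 6: {1,2,7,9}  (accept∈set)
final: {1,2,7,9}; accept 1 in set

Answer: ACCEPT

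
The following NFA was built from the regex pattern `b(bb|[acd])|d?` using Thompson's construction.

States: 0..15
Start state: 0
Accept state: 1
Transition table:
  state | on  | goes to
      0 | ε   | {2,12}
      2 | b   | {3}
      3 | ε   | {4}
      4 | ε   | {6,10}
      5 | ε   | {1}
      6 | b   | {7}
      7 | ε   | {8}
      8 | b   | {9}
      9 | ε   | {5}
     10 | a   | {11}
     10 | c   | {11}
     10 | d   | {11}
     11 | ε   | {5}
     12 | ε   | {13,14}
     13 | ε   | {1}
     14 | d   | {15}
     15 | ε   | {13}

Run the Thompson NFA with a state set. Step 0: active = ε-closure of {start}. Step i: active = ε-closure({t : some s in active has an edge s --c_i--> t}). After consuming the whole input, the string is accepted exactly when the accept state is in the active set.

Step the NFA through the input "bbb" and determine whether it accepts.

initial (ε-close {0}): {0,1,2,12,13,14}
'b' @ 1: {3,4,6,10}
'b' @ 2: {7,8}
'b' @ 3: {1,5,9}  (accept∈set)
end set {1,5,9} — state 1 in

Answer: ACCEPT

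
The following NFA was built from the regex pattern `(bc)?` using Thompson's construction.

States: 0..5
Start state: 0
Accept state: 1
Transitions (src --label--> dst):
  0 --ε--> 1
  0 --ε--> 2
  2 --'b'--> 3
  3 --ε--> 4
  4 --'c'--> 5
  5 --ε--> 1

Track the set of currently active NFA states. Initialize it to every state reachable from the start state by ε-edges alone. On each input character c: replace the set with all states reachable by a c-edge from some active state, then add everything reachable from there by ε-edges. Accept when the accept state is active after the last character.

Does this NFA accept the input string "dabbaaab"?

Answer: REJECT

Derivation:
start: ε-closure({0}) = {0,1,2}
'd' @ 1: {}  — state set empty
rest 'abbaaab' ignored (set empty)
end set {} — state 1 not in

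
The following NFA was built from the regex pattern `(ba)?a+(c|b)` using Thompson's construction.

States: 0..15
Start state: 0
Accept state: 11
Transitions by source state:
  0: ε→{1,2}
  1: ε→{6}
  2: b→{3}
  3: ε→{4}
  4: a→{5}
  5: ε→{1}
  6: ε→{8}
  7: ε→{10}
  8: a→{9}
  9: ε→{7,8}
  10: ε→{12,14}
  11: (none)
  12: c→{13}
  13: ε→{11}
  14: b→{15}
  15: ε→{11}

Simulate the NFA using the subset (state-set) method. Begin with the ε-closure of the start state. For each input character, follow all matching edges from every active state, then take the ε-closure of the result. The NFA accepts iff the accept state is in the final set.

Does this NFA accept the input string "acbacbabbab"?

Answer: REJECT

Steps:
S₀ = ε-closure({0}) = {0,1,2,6,8}
'a' @ 1: {7,8,9,10,12,14}
'c' @ 2: {11,13}  (accept∈set)
'b' @ 3: {}  — state set empty
rest 'acbabbab' ignored (set empty)
final: {}; accept 11 not in set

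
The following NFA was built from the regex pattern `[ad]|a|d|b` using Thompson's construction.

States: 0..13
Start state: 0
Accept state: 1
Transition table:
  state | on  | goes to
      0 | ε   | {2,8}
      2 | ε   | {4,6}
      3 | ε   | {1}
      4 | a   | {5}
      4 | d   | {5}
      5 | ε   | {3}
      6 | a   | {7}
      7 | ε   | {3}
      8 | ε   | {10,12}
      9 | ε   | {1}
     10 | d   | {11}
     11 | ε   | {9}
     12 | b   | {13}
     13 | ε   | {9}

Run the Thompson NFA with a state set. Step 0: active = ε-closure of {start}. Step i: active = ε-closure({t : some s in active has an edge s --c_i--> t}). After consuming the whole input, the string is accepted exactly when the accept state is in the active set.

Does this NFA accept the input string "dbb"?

Answer: REJECT

Derivation:
initial (ε-close {0}): {0,2,4,6,8,10,12}
'd' @ 1: {1,3,5,9,11}  ✓accept
'b' @ 2: {}  — dead — no transitions
rest 'b' ignored (set empty)
final: {}; accept 1 not in set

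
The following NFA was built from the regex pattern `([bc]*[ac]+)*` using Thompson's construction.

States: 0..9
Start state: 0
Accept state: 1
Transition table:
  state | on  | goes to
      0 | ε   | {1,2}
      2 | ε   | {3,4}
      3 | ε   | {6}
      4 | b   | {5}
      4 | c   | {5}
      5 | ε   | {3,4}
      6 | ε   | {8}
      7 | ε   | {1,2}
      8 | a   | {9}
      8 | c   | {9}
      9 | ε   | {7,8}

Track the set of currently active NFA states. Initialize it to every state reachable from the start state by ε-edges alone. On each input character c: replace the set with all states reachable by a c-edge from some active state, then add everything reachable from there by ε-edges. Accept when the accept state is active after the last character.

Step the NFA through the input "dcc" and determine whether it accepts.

S₀ = ε-closure({0}) = {0,1,2,3,4,6,8}
'd' @ 1: {}  — state set empty
rest 'cc' ignored (set empty)
final: {}; accept 1 not in set

Answer: REJECT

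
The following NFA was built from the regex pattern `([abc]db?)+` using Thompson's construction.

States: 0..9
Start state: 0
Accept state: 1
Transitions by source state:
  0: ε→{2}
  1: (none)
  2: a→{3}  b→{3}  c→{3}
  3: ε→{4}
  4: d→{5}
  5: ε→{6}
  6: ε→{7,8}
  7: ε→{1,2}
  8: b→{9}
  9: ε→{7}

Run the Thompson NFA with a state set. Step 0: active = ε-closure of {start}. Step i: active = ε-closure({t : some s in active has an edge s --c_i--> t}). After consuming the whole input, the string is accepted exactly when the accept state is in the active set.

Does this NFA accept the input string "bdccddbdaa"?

start: ε-closure({0}) = {0,2}
'b' @ 1: {3,4}
'd' @ 2: {1,2,5,6,7,8}  ✓accept
'c' @ 3: {3,4}
'c' @ 4: {}  — state set empty
rest 'ddbdaa' ignored (set empty)
end set {} — state 1 not in

Answer: REJECT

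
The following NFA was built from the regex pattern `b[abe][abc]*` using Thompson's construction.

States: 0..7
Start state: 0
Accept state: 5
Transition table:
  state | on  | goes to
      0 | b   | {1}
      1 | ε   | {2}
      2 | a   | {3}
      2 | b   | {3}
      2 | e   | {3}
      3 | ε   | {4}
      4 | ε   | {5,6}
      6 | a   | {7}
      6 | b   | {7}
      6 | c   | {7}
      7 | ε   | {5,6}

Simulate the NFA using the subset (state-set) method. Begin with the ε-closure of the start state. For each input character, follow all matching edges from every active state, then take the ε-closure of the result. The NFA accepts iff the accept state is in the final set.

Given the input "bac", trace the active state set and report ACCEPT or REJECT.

start: ε-closure({0}) = {0}
'b' @ 1: {1,2}
'a' @ 2: {3,4,5,6}  (accept∈set)
'c' @ 3: {5,6,7}  (accept∈set)
after full input: {5,6,7}  (accept=5 in)

Answer: ACCEPT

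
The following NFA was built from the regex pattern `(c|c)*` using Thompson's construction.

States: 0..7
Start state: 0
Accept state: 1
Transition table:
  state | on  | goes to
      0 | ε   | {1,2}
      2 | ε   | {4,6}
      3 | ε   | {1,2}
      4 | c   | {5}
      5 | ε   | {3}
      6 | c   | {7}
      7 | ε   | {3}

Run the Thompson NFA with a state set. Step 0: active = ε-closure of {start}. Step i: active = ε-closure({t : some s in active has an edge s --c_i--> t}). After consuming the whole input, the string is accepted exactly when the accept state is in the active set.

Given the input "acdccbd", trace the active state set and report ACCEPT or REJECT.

initial (ε-close {0}): {0,1,2,4,6}
'a' @ 1: {}  — dead — no transitions
rest 'cdccbd' ignored (set empty)
final: {}; accept 1 not in set

Answer: REJECT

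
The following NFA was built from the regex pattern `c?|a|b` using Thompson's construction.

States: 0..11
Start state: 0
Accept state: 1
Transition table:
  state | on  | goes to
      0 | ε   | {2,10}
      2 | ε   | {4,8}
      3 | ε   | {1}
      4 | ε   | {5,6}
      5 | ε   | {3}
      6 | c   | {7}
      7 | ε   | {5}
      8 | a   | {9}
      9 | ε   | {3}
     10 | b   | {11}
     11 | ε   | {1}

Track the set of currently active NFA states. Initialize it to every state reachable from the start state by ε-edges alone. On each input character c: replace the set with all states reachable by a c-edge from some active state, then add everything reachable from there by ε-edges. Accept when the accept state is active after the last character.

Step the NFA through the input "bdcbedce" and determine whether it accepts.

start: ε-closure({0}) = {0,1,2,3,4,5,6,8,10}
'b' @ 1: {1,11}  ✓accept
'd' @ 2: {}  — dead — no transitions
rest 'cbedce' ignored (set empty)
end set {} — state 1 not in

Answer: REJECT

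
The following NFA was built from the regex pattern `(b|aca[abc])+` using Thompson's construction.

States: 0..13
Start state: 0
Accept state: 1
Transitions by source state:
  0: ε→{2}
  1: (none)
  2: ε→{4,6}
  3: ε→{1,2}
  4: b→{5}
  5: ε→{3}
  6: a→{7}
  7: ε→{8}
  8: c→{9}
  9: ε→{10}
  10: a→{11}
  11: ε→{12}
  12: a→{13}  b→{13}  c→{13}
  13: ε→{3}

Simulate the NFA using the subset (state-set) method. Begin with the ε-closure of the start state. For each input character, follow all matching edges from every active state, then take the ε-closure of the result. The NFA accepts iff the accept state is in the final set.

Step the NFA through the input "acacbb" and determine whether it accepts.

Answer: ACCEPT

Derivation:
initial (ε-close {0}): {0,2,4,6}
'a' @ 1: {7,8}
'c' @ 2: {9,10}
'a' @ 3: {11,12}
'c' @ 4: {1,2,3,4,6,13}  [accepting]
'b' @ 5: {1,2,3,4,5,6}  [accepting]
'b' @ 6: {1,2,3,4,5,6}  [accepting]
final: {1,2,3,4,5,6}; accept 1 in set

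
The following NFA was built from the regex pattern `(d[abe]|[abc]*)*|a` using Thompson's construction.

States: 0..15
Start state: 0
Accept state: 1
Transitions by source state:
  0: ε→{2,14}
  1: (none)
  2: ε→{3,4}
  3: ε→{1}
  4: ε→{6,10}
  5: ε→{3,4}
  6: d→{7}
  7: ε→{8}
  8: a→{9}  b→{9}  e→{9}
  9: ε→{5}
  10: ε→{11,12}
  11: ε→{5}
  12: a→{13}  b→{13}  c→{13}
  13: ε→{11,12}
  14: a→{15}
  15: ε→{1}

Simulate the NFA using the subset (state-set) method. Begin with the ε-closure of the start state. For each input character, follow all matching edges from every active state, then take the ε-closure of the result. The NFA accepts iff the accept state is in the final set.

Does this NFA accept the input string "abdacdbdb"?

Answer: ACCEPT

Derivation:
initial (ε-close {0}): {0,1,2,3,4,5,6,10,11,12,14}
'a' @ 1: {1,3,4,5,6,10,11,12,13,15}  (accept∈set)
'b' @ 2: {1,3,4,5,6,10,11,12,13}  (accept∈set)
'd' @ 3: {7,8}
'a' @ 4: {1,3,4,5,6,9,10,11,12}  (accept∈set)
'c' @ 5: {1,3,4,5,6,10,11,12,13}  (accept∈set)
'd' @ 6: {7,8}
'b' @ 7: {1,3,4,5,6,9,10,11,12}  (accept∈set)
'd' @ 8: {7,8}
'b' @ 9: {1,3,4,5,6,9,10,11,12}  (accept∈set)
final: {1,3,4,5,6,9,10,11,12}; accept 1 in set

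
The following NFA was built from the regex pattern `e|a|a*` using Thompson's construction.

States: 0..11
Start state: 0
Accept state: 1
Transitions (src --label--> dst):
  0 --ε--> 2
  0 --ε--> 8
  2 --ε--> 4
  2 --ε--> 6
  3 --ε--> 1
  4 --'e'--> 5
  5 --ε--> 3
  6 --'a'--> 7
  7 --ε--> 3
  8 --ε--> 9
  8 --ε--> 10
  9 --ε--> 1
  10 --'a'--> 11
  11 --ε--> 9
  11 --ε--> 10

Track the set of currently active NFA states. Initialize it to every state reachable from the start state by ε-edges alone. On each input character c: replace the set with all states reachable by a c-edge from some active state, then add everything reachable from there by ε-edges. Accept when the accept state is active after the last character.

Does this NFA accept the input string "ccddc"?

S₀ = ε-closure({0}) = {0,1,2,4,6,8,9,10}
'c' @ 1: {}  — no active states
rest 'cddc' ignored (set empty)
final: {}; accept 1 not in set

Answer: REJECT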